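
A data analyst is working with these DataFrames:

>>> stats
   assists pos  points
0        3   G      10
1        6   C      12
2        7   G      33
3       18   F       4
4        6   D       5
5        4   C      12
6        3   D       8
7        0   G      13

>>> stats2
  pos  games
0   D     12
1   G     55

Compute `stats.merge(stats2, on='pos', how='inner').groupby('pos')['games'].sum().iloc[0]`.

24

merge on 'pos' (how='inner') → 5 rows:
   assists pos  points  games
0        3   G      10     55
1        7   G      33     55
2        6   D       5     12
3        3   D       8     12
4        0   G      13     55
group by pos, sum of games:
pos
D     24
G    165
Name: games, dtype: int64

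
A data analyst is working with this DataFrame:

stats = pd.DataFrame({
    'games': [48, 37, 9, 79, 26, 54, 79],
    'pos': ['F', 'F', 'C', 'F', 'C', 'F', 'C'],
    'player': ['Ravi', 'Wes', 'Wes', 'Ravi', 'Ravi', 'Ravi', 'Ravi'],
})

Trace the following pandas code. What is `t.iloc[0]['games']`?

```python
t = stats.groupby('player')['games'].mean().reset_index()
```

group by player, mean of games:
player
Ravi    57.2
Wes     23.0
Name: games, dtype: float64
reset_index():
  player  games
0   Ravi   57.2
1    Wes   23.0

57.2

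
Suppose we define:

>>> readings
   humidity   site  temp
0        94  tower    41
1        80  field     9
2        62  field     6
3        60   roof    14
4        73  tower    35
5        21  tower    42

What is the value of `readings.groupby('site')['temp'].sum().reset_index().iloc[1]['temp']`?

group by site, sum of temp:
site
field     15
roof      14
tower    118
Name: temp, dtype: int64
reset_index():
    site  temp
0  field    15
1   roof    14
2  tower   118
So iloc[1]['temp'] = 14.

14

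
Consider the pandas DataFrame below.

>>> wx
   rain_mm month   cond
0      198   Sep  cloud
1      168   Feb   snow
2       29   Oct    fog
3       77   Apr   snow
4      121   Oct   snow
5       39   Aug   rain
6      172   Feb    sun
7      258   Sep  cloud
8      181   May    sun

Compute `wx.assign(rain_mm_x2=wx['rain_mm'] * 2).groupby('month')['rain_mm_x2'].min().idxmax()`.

add column rain_mm_x2 = wx['rain_mm'] * 2:
   rain_mm month   cond  rain_mm_x2
0      198   Sep  cloud         396
1      168   Feb   snow         336
2       29   Oct    fog          58
3       77   Apr   snow         154
4      121   Oct   snow         242
5       39   Aug   rain          78
6      172   Feb    sun         344
7      258   Sep  cloud         516
8      181   May    sun         362
group by month, min of rain_mm_x2:
month
Apr    154
Aug     78
Feb    336
May    362
Oct     58
Sep    396
Name: rain_mm_x2, dtype: int64

Sep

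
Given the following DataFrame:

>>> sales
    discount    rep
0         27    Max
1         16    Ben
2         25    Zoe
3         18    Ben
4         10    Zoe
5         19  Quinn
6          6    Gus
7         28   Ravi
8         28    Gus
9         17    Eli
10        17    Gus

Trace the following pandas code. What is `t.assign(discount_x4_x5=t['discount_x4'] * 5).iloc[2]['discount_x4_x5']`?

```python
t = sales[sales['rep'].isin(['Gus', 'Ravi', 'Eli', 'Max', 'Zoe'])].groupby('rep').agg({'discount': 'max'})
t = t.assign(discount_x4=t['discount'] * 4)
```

filter rows where rep in ['Gus', 'Ravi', 'Eli', 'Max', 'Zoe']:
    discount   rep
0         27   Max
2         25   Zoe
4         10   Zoe
6          6   Gus
7         28  Ravi
8         28   Gus
9         17   Eli
10        17   Gus
group by rep, max of discount:
      discount
rep           
Eli         17
Gus         28
Max         27
Ravi        28
Zoe         25
add column discount_x4 = t['discount'] * 4:
      discount  discount_x4
rep                        
Eli         17           68
Gus         28          112
Max         27          108
Ravi        28          112
Zoe         25          100
add column discount_x4_x5 = t['discount_x4'] * 5:
      discount  discount_x4  discount_x4_x5
rep                                        
Eli         17           68             340
Gus         28          112             560
Max         27          108             540
Ravi        28          112             560
Zoe         25          100             500
The value at position 2, column 'discount_x4_x5' is 540.

540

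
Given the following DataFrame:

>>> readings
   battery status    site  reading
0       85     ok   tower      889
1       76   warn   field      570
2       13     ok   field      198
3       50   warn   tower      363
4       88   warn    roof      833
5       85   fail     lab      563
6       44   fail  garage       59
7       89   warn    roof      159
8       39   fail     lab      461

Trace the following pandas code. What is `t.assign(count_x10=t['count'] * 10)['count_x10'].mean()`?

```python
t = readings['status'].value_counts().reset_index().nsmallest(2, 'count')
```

value_counts of status:
status
warn    4
fail    3
ok      2
Name: count, dtype: int64
reset_index():
  status  count
0   warn      4
1   fail      3
2     ok      2
take 2 rows with smallest count:
  status  count
2     ok      2
1   fail      3
add column count_x10 = t['count'] * 10:
  status  count  count_x10
2     ok      2         20
1   fail      3         30

25.0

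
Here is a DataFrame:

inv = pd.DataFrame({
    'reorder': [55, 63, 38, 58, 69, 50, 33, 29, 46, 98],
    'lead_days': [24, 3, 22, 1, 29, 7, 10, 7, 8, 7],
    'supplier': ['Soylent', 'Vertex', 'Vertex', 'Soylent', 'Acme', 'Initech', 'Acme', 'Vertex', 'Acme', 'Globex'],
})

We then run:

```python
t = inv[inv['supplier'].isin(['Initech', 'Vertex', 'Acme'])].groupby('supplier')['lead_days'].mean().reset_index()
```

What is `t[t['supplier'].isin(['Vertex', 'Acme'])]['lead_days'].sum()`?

filter rows where supplier in ['Initech', 'Vertex', 'Acme']:
   reorder  lead_days supplier
1       63          3   Vertex
2       38         22   Vertex
4       69         29     Acme
5       50          7  Initech
6       33         10     Acme
7       29          7   Vertex
8       46          8     Acme
group by supplier, mean of lead_days:
supplier
Acme       15.666667
Initech     7.000000
Vertex     10.666667
Name: lead_days, dtype: float64
reset_index():
  supplier  lead_days
0     Acme  15.666667
1  Initech   7.000000
2   Vertex  10.666667
filter rows where supplier in ['Vertex', 'Acme']:
  supplier  lead_days
0     Acme  15.666667
2   Vertex  10.666667

26.3333333333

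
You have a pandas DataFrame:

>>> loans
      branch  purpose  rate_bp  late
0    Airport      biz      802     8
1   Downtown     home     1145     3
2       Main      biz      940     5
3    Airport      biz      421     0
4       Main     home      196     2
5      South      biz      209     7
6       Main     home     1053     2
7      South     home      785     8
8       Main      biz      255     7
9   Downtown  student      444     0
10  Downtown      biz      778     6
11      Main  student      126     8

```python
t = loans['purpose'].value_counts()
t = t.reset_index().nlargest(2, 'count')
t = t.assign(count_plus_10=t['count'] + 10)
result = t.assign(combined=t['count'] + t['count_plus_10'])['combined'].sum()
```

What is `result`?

value_counts of purpose:
purpose
biz        6
home       4
student    2
Name: count, dtype: int64
reset_index():
   purpose  count
0      biz      6
1     home      4
2  student      2
take 2 rows with largest count:
  purpose  count
0     biz      6
1    home      4
add column count_plus_10 = t['count'] + 10:
  purpose  count  count_plus_10
0     biz      6             16
1    home      4             14
add column combined = t['count'] + t['count_plus_10']:
  purpose  count  count_plus_10  combined
0     biz      6             16        22
1    home      4             14        18

40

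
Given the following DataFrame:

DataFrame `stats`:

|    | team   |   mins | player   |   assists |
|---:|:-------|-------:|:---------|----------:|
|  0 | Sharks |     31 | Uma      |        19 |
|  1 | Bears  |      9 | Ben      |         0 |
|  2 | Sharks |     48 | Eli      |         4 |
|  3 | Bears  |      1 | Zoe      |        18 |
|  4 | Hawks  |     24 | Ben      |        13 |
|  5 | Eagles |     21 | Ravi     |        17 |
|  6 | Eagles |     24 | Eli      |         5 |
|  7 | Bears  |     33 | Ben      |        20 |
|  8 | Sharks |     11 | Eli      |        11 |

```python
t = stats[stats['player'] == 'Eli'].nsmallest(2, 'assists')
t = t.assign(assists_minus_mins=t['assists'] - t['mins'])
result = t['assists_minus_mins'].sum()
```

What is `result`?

filter rows where player == 'Eli':
     team  mins player  assists
2  Sharks    48    Eli        4
6  Eagles    24    Eli        5
8  Sharks    11    Eli       11
take 2 rows with smallest assists:
     team  mins player  assists
2  Sharks    48    Eli        4
6  Eagles    24    Eli        5
add column assists_minus_mins = t['assists'] - t['mins']:
     team  mins player  assists  assists_minus_mins
2  Sharks    48    Eli        4                 -44
6  Eagles    24    Eli        5                 -19

-63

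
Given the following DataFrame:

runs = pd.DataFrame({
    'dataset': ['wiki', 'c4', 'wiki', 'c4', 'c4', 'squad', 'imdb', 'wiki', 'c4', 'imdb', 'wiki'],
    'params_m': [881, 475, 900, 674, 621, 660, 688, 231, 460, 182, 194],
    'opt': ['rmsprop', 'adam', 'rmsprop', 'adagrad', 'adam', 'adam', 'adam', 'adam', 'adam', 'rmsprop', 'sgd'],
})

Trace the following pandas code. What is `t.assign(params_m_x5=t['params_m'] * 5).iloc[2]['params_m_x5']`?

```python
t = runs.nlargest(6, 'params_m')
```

take 6 rows with largest params_m:
  dataset  params_m      opt
2    wiki       900  rmsprop
0    wiki       881  rmsprop
6    imdb       688     adam
3      c4       674  adagrad
5   squad       660     adam
4      c4       621     adam
add column params_m_x5 = t['params_m'] * 5:
  dataset  params_m      opt  params_m_x5
2    wiki       900  rmsprop         4500
0    wiki       881  rmsprop         4405
6    imdb       688     adam         3440
3      c4       674  adagrad         3370
5   squad       660     adam         3300
4      c4       621     adam         3105
value at position 2, column 'params_m_x5' → 3440

3440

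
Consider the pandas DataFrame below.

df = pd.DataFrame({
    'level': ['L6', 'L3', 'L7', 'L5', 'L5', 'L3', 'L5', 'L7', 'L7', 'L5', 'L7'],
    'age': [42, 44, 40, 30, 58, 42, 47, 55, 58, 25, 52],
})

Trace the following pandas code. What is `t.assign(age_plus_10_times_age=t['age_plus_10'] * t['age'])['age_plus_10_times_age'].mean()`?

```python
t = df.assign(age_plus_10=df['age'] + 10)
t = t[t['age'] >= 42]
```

add column age_plus_10 = df['age'] + 10:
   level  age  age_plus_10
0     L6   42           52
1     L3   44           54
2     L7   40           50
3     L5   30           40
4     L5   58           68
5     L3   42           52
6     L5   47           57
7     L7   55           65
8     L7   58           68
9     L5   25           35
10    L7   52           62
filter rows where age >= 42:
   level  age  age_plus_10
0     L6   42           52
1     L3   44           54
4     L5   58           68
5     L3   42           52
6     L5   47           57
7     L7   55           65
8     L7   58           68
10    L7   52           62
add column age_plus_10_times_age = t['age_plus_10'] * t['age']:
   level  age  age_plus_10  age_plus_10_times_age
0     L6   42           52                   2184
1     L3   44           54                   2376
4     L5   58           68                   3944
5     L3   42           52                   2184
6     L5   47           57                   2679
7     L7   55           65                   3575
8     L7   58           68                   3944
10    L7   52           62                   3224
Finally, mean of column 'age_plus_10_times_age' = 3013.75.

3013.75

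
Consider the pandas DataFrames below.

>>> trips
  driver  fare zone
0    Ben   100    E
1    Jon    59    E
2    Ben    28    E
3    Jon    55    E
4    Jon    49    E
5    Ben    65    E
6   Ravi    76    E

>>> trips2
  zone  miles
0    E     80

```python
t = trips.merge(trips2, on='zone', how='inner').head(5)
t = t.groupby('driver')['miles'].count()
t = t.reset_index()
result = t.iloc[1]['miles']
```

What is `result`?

3

merge on 'zone' (how='inner') → 7 rows:
  driver  fare zone  miles
0    Ben   100    E     80
1    Jon    59    E     80
2    Ben    28    E     80
3    Jon    55    E     80
4    Jon    49    E     80
5    Ben    65    E     80
6   Ravi    76    E     80
take first 5 rows:
  driver  fare zone  miles
0    Ben   100    E     80
1    Jon    59    E     80
2    Ben    28    E     80
3    Jon    55    E     80
4    Jon    49    E     80
group by driver, count of miles:
driver
Ben    2
Jon    3
Name: miles, dtype: int64
reset_index():
  driver  miles
0    Ben      2
1    Jon      3
Reading off the value at position 1, column 'miles', we get 3.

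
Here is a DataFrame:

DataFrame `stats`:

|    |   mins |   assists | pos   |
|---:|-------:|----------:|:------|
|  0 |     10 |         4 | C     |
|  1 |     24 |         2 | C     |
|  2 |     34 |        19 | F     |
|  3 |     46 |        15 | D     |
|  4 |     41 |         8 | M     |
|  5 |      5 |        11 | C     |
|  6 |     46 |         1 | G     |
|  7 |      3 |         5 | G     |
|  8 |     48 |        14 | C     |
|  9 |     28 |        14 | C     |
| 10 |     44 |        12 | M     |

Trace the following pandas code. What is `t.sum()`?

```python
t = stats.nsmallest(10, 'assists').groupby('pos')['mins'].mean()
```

take 10 rows with smallest assists:
    mins  assists pos
6     46        1   G
1     24        2   C
0     10        4   C
7      3        5   G
4     41        8   M
5      5       11   C
10    44       12   M
8     48       14   C
9     28       14   C
3     46       15   D
group by pos, mean of mins:
pos
C    23.0
D    46.0
G    24.5
M    42.5
Name: mins, dtype: float64
Finally, sum of the resulting series = 136.0.

136.0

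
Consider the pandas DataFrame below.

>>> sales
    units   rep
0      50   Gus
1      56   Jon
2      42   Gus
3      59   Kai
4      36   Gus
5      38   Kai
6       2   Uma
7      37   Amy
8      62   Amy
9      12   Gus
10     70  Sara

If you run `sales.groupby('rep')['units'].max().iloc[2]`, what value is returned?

56

group by rep, max of units:
rep
Amy     62
Gus     50
Jon     56
Kai     59
Sara    70
Uma      2
Name: units, dtype: int64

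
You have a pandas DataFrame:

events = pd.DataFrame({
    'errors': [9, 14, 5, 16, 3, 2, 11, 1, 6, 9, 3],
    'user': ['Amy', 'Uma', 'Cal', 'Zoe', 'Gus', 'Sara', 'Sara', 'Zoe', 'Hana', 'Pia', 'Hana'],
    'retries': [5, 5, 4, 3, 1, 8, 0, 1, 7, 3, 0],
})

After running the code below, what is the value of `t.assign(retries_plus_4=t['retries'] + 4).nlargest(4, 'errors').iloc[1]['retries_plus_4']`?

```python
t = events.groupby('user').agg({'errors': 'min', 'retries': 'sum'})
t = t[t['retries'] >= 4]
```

9

group by user: min(errors), sum(retries):
      errors  retries
user                 
Amy        9        5
Cal        5        4
Gus        3        1
Hana       3        7
Pia        9        3
Sara       2        8
Uma       14        5
Zoe        1        4
filter rows where retries >= 4:
      errors  retries
user                 
Amy        9        5
Cal        5        4
Hana       3        7
Sara       2        8
Uma       14        5
Zoe        1        4
add column retries_plus_4 = t['retries'] + 4:
      errors  retries  retries_plus_4
user                                 
Amy        9        5               9
Cal        5        4               8
Hana       3        7              11
Sara       2        8              12
Uma       14        5               9
Zoe        1        4               8
take 4 rows with largest errors:
      errors  retries  retries_plus_4
user                                 
Uma       14        5               9
Amy        9        5               9
Cal        5        4               8
Hana       3        7              11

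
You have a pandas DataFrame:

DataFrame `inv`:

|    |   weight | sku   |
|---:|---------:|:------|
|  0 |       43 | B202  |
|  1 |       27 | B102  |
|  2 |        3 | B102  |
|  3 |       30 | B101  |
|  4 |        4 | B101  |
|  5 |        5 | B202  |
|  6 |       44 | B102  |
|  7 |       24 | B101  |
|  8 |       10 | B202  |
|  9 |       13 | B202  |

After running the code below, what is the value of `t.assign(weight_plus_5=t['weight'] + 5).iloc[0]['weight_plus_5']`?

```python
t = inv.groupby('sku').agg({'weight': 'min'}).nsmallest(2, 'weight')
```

8

group by sku, min of weight:
      weight
sku         
B101       4
B102       3
B202       5
take 2 rows with smallest weight:
      weight
sku         
B102       3
B101       4
add column weight_plus_5 = t['weight'] + 5:
      weight  weight_plus_5
sku                        
B102       3              8
B101       4              9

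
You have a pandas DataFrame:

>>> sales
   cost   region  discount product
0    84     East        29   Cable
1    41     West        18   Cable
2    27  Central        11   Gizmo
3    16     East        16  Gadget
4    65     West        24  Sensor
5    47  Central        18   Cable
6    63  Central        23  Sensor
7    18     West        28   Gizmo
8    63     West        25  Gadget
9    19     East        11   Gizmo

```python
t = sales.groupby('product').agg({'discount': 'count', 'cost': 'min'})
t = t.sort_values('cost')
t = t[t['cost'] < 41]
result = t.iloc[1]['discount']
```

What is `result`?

group by product: count(discount), min(cost):
         discount  cost
product                
Cable           3    41
Gadget          2    16
Gizmo           3    18
Sensor          2    63
sort by cost:
         discount  cost
product                
Gadget          2    16
Gizmo           3    18
Cable           3    41
Sensor          2    63
filter rows where cost < 41:
         discount  cost
product                
Gadget          2    16
Gizmo           3    18

3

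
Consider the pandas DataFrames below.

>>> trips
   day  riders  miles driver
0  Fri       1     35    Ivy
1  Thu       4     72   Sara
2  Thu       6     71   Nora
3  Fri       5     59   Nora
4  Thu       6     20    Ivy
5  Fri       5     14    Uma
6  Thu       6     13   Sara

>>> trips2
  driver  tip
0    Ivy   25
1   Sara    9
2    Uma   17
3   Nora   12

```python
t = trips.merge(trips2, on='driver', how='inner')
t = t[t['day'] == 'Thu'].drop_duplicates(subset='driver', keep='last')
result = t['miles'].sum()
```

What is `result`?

merge on 'driver' (how='inner') → 7 rows:
   day  riders  miles driver  tip
0  Fri       1     35    Ivy   25
1  Thu       4     72   Sara    9
2  Thu       6     71   Nora   12
3  Fri       5     59   Nora   12
4  Thu       6     20    Ivy   25
5  Fri       5     14    Uma   17
6  Thu       6     13   Sara    9
filter rows where day == 'Thu':
   day  riders  miles driver  tip
1  Thu       4     72   Sara    9
2  Thu       6     71   Nora   12
4  Thu       6     20    Ivy   25
6  Thu       6     13   Sara    9
drop duplicate driver (keep=last):
   day  riders  miles driver  tip
2  Thu       6     71   Nora   12
4  Thu       6     20    Ivy   25
6  Thu       6     13   Sara    9
sum of column 'miles' → 104

104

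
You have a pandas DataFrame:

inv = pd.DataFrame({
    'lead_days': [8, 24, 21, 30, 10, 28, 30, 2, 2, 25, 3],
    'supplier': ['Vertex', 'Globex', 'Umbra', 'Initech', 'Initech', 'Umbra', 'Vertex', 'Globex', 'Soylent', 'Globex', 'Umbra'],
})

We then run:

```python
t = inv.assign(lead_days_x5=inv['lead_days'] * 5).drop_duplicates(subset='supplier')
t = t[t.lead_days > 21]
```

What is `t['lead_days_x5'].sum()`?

270

add column lead_days_x5 = inv['lead_days'] * 5:
    lead_days supplier  lead_days_x5
0           8   Vertex            40
1          24   Globex           120
2          21    Umbra           105
3          30  Initech           150
4          10  Initech            50
5          28    Umbra           140
6          30   Vertex           150
7           2   Globex            10
8           2  Soylent            10
9          25   Globex           125
10          3    Umbra            15
drop duplicate supplier (keep=first):
   lead_days supplier  lead_days_x5
0          8   Vertex            40
1         24   Globex           120
2         21    Umbra           105
3         30  Initech           150
8          2  Soylent            10
filter rows where lead_days > 21:
   lead_days supplier  lead_days_x5
1         24   Globex           120
3         30  Initech           150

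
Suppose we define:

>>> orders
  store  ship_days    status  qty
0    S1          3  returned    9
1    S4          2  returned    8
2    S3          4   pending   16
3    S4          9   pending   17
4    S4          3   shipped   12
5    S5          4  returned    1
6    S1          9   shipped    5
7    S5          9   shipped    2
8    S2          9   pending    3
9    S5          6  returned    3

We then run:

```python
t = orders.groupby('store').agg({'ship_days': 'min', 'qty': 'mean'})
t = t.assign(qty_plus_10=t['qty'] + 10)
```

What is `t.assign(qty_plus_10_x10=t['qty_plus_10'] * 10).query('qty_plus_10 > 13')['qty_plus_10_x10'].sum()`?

653.333333333

group by store: min(ship_days), mean(qty):
       ship_days        qty
store                      
S1             3   7.000000
S2             9   3.000000
S3             4  16.000000
S4             2  12.333333
S5             4   2.000000
add column qty_plus_10 = t['qty'] + 10:
       ship_days        qty  qty_plus_10
store                                   
S1             3   7.000000    17.000000
S2             9   3.000000    13.000000
S3             4  16.000000    26.000000
S4             2  12.333333    22.333333
S5             4   2.000000    12.000000
add column qty_plus_10_x10 = t['qty_plus_10'] * 10:
       ship_days        qty  qty_plus_10  qty_plus_10_x10
store                                                    
S1             3   7.000000    17.000000       170.000000
S2             9   3.000000    13.000000       130.000000
S3             4  16.000000    26.000000       260.000000
S4             2  12.333333    22.333333       223.333333
S5             4   2.000000    12.000000       120.000000
filter rows where qty_plus_10 > 13:
       ship_days        qty  qty_plus_10  qty_plus_10_x10
store                                                    
S1             3   7.000000    17.000000       170.000000
S3             4  16.000000    26.000000       260.000000
S4             2  12.333333    22.333333       223.333333
Then the sum of column 'qty_plus_10_x10': 653.333333333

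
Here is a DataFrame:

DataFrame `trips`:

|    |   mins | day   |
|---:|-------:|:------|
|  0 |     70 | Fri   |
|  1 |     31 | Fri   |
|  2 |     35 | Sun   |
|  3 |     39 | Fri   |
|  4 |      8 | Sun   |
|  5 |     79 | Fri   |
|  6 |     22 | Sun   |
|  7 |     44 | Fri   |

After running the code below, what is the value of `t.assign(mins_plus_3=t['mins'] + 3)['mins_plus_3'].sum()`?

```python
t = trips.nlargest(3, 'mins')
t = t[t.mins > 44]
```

take 3 rows with largest mins:
   mins  day
5    79  Fri
0    70  Fri
7    44  Fri
filter rows where mins > 44:
   mins  day
5    79  Fri
0    70  Fri
add column mins_plus_3 = t['mins'] + 3:
   mins  day  mins_plus_3
5    79  Fri           82
0    70  Fri           73

155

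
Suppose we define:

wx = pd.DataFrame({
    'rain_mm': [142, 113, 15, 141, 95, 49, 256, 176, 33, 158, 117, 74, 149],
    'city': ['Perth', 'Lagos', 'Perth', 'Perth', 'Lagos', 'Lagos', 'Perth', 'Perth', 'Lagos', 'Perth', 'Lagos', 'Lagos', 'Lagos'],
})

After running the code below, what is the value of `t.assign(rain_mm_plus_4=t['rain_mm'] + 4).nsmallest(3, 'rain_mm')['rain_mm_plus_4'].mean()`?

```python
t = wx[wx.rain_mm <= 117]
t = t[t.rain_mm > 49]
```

98.0

filter rows where rain_mm <= 117:
    rain_mm   city
1       113  Lagos
2        15  Perth
4        95  Lagos
5        49  Lagos
8        33  Lagos
10      117  Lagos
11       74  Lagos
filter rows where rain_mm > 49:
    rain_mm   city
1       113  Lagos
4        95  Lagos
10      117  Lagos
11       74  Lagos
add column rain_mm_plus_4 = t['rain_mm'] + 4:
    rain_mm   city  rain_mm_plus_4
1       113  Lagos             117
4        95  Lagos              99
10      117  Lagos             121
11       74  Lagos              78
take 3 rows with smallest rain_mm:
    rain_mm   city  rain_mm_plus_4
11       74  Lagos              78
4        95  Lagos              99
1       113  Lagos             117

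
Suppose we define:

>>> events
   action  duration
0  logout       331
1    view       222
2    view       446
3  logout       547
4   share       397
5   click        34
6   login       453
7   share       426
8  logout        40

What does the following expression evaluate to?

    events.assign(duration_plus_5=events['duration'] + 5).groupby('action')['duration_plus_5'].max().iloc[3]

431

add column duration_plus_5 = events['duration'] + 5:
   action  duration  duration_plus_5
0  logout       331              336
1    view       222              227
2    view       446              451
3  logout       547              552
4   share       397              402
5   click        34               39
6   login       453              458
7   share       426              431
8  logout        40               45
group by action, max of duration_plus_5:
action
click      39
login     458
logout    552
share     431
view      451
Name: duration_plus_5, dtype: int64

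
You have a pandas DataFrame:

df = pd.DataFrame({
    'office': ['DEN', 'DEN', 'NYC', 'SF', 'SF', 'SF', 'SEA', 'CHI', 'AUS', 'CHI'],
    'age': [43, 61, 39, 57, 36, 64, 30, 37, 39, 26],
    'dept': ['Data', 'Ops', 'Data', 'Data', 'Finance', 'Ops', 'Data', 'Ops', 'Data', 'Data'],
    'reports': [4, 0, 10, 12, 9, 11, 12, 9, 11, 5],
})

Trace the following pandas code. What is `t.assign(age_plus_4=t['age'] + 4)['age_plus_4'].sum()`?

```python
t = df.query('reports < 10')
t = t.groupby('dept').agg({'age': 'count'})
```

17

filter rows where reports < 10:
  office  age     dept  reports
0    DEN   43     Data        4
1    DEN   61      Ops        0
4     SF   36  Finance        9
7    CHI   37      Ops        9
9    CHI   26     Data        5
group by dept, count of age:
         age
dept        
Data       2
Finance    1
Ops        2
add column age_plus_4 = t['age'] + 4:
         age  age_plus_4
dept                    
Data       2           6
Finance    1           5
Ops        2           6
So sum() = 17.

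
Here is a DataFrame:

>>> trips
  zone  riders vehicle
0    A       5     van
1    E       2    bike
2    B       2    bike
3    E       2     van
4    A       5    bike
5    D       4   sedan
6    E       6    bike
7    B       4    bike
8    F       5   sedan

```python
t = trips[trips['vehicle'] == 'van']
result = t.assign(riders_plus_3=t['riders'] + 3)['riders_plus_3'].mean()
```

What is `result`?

filter rows where vehicle == 'van':
  zone  riders vehicle
0    A       5     van
3    E       2     van
add column riders_plus_3 = t['riders'] + 3:
  zone  riders vehicle  riders_plus_3
0    A       5     van              8
3    E       2     van              5
The mean of column 'riders_plus_3' is 6.5.

6.5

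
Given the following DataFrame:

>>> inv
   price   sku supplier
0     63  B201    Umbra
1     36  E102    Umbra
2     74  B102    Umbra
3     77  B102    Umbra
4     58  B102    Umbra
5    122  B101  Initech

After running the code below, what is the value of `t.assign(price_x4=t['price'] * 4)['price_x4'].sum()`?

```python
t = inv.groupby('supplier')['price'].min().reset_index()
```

632

group by supplier, min of price:
supplier
Initech    122
Umbra       36
Name: price, dtype: int64
reset_index():
  supplier  price
0  Initech    122
1    Umbra     36
add column price_x4 = t['price'] * 4:
  supplier  price  price_x4
0  Initech    122       488
1    Umbra     36       144
Then the sum of column 'price_x4': 632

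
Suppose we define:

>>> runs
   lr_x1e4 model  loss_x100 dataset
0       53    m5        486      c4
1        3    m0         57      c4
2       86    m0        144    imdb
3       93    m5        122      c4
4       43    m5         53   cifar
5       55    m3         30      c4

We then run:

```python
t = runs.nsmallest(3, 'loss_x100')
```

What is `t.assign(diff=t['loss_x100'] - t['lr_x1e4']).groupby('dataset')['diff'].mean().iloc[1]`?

take 3 rows with smallest loss_x100:
   lr_x1e4 model  loss_x100 dataset
5       55    m3         30      c4
4       43    m5         53   cifar
1        3    m0         57      c4
add column diff = t['loss_x100'] - t['lr_x1e4']:
   lr_x1e4 model  loss_x100 dataset  diff
5       55    m3         30      c4   -25
4       43    m5         53   cifar    10
1        3    m0         57      c4    54
group by dataset, mean of diff:
dataset
c4       14.5
cifar    10.0
Name: diff, dtype: float64
value at position 1 → 10.0

10.0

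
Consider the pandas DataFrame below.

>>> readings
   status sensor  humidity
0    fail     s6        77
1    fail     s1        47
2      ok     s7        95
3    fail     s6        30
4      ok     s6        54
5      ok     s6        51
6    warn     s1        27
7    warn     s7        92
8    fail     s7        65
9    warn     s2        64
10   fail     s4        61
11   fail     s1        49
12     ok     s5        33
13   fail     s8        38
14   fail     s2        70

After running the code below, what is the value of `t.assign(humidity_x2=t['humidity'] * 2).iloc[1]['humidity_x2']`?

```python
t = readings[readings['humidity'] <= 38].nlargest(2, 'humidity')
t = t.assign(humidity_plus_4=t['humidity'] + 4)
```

66

filter rows where humidity <= 38:
   status sensor  humidity
3    fail     s6        30
6    warn     s1        27
12     ok     s5        33
13   fail     s8        38
take 2 rows with largest humidity:
   status sensor  humidity
13   fail     s8        38
12     ok     s5        33
add column humidity_plus_4 = t['humidity'] + 4:
   status sensor  humidity  humidity_plus_4
13   fail     s8        38               42
12     ok     s5        33               37
add column humidity_x2 = t['humidity'] * 2:
   status sensor  humidity  humidity_plus_4  humidity_x2
13   fail     s8        38               42           76
12     ok     s5        33               37           66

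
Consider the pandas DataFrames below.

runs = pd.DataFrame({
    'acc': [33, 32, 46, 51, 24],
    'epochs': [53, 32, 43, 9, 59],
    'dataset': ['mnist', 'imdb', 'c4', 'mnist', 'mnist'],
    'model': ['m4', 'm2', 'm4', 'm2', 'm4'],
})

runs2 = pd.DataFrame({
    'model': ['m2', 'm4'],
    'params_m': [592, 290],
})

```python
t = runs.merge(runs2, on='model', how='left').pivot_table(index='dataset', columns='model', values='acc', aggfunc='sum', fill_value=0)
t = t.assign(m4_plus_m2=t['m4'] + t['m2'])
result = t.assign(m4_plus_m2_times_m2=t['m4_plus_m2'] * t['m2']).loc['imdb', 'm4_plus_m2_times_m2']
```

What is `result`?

merge on 'model' (how='left') → 5 rows:
   acc  epochs dataset model  params_m
0   33      53   mnist    m4       290
1   32      32    imdb    m2       592
2   46      43      c4    m4       290
3   51       9   mnist    m2       592
4   24      59   mnist    m4       290
pivot: rows=dataset, cols=model, sum(acc):
model    m2  m4
dataset        
c4        0  46
imdb     32   0
mnist    51  57
add column m4_plus_m2 = t['m4'] + t['m2']:
model    m2  m4  m4_plus_m2
dataset                    
c4        0  46          46
imdb     32   0          32
mnist    51  57         108
add column m4_plus_m2_times_m2 = t['m4_plus_m2'] * t['m2']:
model    m2  m4  m4_plus_m2  m4_plus_m2_times_m2
dataset                                         
c4        0  46          46                    0
imdb     32   0          32                 1024
mnist    51  57         108                 5508
Hence 1024.

1024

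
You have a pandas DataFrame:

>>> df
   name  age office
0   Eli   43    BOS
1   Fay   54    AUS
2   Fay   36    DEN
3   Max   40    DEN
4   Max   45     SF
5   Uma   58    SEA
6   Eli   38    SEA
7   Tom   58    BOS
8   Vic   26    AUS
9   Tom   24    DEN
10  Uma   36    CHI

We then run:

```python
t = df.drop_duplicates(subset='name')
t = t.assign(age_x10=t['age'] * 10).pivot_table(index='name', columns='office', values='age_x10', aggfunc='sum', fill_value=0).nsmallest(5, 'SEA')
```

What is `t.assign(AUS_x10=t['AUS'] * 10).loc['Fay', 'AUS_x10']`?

5400

drop duplicate name (keep=first):
  name  age office
0  Eli   43    BOS
1  Fay   54    AUS
3  Max   40    DEN
5  Uma   58    SEA
7  Tom   58    BOS
8  Vic   26    AUS
add column age_x10 = t['age'] * 10:
  name  age office  age_x10
0  Eli   43    BOS      430
1  Fay   54    AUS      540
3  Max   40    DEN      400
5  Uma   58    SEA      580
7  Tom   58    BOS      580
8  Vic   26    AUS      260
pivot: rows=name, cols=office, sum(age_x10):
office  AUS  BOS  DEN  SEA
name                      
Eli       0  430    0    0
Fay     540    0    0    0
Max       0    0  400    0
Tom       0  580    0    0
Uma       0    0    0  580
Vic     260    0    0    0
take 5 rows with smallest SEA:
office  AUS  BOS  DEN  SEA
name                      
Eli       0  430    0    0
Fay     540    0    0    0
Max       0    0  400    0
Tom       0  580    0    0
Vic     260    0    0    0
add column AUS_x10 = t['AUS'] * 10:
office  AUS  BOS  DEN  SEA  AUS_x10
name                               
Eli       0  430    0    0        0
Fay     540    0    0    0     5400
Max       0    0  400    0        0
Tom       0  580    0    0        0
Vic     260    0    0    0     2600
The value at row 'Fay', column 'AUS_x10' is 5400.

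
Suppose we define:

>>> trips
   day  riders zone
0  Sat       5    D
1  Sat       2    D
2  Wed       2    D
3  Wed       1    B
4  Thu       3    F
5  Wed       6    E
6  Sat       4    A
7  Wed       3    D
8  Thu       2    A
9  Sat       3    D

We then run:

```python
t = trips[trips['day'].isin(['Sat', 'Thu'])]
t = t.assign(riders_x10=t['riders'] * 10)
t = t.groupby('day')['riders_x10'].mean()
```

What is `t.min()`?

filter rows where day in ['Sat', 'Thu']:
   day  riders zone
0  Sat       5    D
1  Sat       2    D
4  Thu       3    F
6  Sat       4    A
8  Thu       2    A
9  Sat       3    D
add column riders_x10 = t['riders'] * 10:
   day  riders zone  riders_x10
0  Sat       5    D          50
1  Sat       2    D          20
4  Thu       3    F          30
6  Sat       4    A          40
8  Thu       2    A          20
9  Sat       3    D          30
group by day, mean of riders_x10:
day
Sat    35.0
Thu    25.0
Name: riders_x10, dtype: float64
Hence 25.0.

25.0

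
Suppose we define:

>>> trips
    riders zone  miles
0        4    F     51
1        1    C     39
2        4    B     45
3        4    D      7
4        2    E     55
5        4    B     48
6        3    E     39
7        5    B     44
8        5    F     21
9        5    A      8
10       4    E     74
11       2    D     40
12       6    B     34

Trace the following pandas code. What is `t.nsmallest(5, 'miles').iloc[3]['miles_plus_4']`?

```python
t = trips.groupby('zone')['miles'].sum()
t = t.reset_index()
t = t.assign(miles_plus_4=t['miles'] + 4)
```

group by zone, sum of miles:
zone
A      8
B    171
C     39
D     47
E    168
F     72
Name: miles, dtype: int64
reset_index():
  zone  miles
0    A      8
1    B    171
2    C     39
3    D     47
4    E    168
5    F     72
add column miles_plus_4 = t['miles'] + 4:
  zone  miles  miles_plus_4
0    A      8            12
1    B    171           175
2    C     39            43
3    D     47            51
4    E    168           172
5    F     72            76
take 5 rows with smallest miles:
  zone  miles  miles_plus_4
0    A      8            12
2    C     39            43
3    D     47            51
5    F     72            76
4    E    168           172
Then the value at position 3, column 'miles_plus_4': 76

76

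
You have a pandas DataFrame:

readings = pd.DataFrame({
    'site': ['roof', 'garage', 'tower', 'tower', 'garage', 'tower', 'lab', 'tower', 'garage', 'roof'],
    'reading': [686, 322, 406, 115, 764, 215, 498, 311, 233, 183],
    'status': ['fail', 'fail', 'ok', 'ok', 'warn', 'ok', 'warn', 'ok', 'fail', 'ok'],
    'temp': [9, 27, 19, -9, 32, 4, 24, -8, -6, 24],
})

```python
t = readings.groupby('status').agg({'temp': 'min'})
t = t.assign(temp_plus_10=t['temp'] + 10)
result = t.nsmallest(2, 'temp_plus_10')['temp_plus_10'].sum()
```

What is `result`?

group by status, min of temp:
        temp
status      
fail      -6
ok        -9
warn      24
add column temp_plus_10 = t['temp'] + 10:
        temp  temp_plus_10
status                    
fail      -6             4
ok        -9             1
warn      24            34
take 2 rows with smallest temp_plus_10:
        temp  temp_plus_10
status                    
ok        -9             1
fail      -6             4
So sum() = 5.

5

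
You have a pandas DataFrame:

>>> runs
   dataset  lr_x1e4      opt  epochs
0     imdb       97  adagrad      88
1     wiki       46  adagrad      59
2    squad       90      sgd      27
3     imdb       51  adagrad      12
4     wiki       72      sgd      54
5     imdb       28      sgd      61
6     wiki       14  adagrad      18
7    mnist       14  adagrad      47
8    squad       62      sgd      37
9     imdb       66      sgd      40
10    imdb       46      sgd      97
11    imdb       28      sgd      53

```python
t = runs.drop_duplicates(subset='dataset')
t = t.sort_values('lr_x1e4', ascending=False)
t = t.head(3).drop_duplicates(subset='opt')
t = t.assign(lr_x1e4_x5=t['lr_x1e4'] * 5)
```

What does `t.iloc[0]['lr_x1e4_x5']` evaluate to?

485

drop duplicate dataset (keep=first):
  dataset  lr_x1e4      opt  epochs
0    imdb       97  adagrad      88
1    wiki       46  adagrad      59
2   squad       90      sgd      27
7   mnist       14  adagrad      47
sort by lr_x1e4 descending:
  dataset  lr_x1e4      opt  epochs
0    imdb       97  adagrad      88
2   squad       90      sgd      27
1    wiki       46  adagrad      59
7   mnist       14  adagrad      47
take first 3 rows:
  dataset  lr_x1e4      opt  epochs
0    imdb       97  adagrad      88
2   squad       90      sgd      27
1    wiki       46  adagrad      59
drop duplicate opt (keep=first):
  dataset  lr_x1e4      opt  epochs
0    imdb       97  adagrad      88
2   squad       90      sgd      27
add column lr_x1e4_x5 = t['lr_x1e4'] * 5:
  dataset  lr_x1e4      opt  epochs  lr_x1e4_x5
0    imdb       97  adagrad      88         485
2   squad       90      sgd      27         450
Finally, value at position 0, column 'lr_x1e4_x5' = 485.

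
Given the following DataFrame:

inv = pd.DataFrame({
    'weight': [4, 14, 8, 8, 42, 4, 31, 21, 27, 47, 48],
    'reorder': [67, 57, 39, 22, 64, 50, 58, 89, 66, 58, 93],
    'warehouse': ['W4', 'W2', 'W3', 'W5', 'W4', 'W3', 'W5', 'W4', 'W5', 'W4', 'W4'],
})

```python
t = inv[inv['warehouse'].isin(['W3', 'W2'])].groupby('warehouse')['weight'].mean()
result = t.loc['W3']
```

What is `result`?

filter rows where warehouse in ['W3', 'W2']:
   weight  reorder warehouse
1      14       57        W2
2       8       39        W3
5       4       50        W3
group by warehouse, mean of weight:
warehouse
W2    14.0
W3     6.0
Name: weight, dtype: float64
Finally, value at index 'W3' = 6.0.

6.0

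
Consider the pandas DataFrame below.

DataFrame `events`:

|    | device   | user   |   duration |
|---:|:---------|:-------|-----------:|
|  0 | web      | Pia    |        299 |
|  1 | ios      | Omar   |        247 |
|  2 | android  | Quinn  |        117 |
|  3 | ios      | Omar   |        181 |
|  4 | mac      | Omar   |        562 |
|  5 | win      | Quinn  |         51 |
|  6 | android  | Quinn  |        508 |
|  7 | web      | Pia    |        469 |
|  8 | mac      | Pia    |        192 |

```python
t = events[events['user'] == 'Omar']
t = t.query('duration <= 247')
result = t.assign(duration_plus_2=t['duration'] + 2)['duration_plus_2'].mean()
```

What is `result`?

216.0

filter rows where user == 'Omar':
  device  user  duration
1    ios  Omar       247
3    ios  Omar       181
4    mac  Omar       562
filter rows where duration <= 247:
  device  user  duration
1    ios  Omar       247
3    ios  Omar       181
add column duration_plus_2 = t['duration'] + 2:
  device  user  duration  duration_plus_2
1    ios  Omar       247              249
3    ios  Omar       181              183
So mean() = 216.0.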